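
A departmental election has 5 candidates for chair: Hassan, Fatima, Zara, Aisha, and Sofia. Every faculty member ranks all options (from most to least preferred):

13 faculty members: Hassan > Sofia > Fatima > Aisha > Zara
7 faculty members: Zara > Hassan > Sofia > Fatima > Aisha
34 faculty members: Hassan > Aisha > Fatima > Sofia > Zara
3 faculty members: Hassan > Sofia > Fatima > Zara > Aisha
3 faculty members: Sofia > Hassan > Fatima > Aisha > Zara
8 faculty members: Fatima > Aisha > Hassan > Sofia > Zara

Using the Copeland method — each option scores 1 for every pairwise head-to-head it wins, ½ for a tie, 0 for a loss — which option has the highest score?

Hassan

Hassan: beats Fatima, Zara, Aisha, and Sofia → score 4.
Fatima: beats Zara and Sofia; ties Aisha; loses to Hassan → score 2.5.
Zara: loses to Hassan, Fatima, Aisha, and Sofia → score 0.
Aisha: beats Zara and Sofia; ties Fatima; loses to Hassan → score 2.5.
Sofia: beats Zara; loses to Hassan, Fatima, and Aisha → score 1.
Hassan has the best pairwise record.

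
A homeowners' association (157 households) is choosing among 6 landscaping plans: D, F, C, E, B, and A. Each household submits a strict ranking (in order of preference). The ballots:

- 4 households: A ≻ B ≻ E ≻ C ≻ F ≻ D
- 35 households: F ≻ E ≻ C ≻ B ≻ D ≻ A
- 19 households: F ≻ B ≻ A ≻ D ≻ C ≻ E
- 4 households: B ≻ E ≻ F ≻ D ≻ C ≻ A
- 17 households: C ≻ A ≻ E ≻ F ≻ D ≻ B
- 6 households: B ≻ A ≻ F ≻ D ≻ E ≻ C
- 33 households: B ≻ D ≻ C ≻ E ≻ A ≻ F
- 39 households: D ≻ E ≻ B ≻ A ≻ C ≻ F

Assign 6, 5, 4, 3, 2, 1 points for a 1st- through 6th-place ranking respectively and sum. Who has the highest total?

D: 4·1 + 35·2 + 19·3 + 4·3 + 17·2 + 6·3 + 33·5 + 39·6 = 594
F: 4·2 + 35·6 + 19·6 + 4·4 + 17·3 + 6·4 + 33·1 + 39·1 = 495
C: 4·3 + 35·4 + 19·2 + 4·2 + 17·6 + 6·1 + 33·4 + 39·2 = 516
E: 4·4 + 35·5 + 19·1 + 4·5 + 17·4 + 6·2 + 33·3 + 39·5 = 604
B: 4·5 + 35·3 + 19·5 + 4·6 + 17·1 + 6·6 + 33·6 + 39·4 = 651
A: 4·6 + 35·1 + 19·4 + 4·1 + 17·5 + 6·5 + 33·2 + 39·3 = 437
B has the highest Borda score (651).

B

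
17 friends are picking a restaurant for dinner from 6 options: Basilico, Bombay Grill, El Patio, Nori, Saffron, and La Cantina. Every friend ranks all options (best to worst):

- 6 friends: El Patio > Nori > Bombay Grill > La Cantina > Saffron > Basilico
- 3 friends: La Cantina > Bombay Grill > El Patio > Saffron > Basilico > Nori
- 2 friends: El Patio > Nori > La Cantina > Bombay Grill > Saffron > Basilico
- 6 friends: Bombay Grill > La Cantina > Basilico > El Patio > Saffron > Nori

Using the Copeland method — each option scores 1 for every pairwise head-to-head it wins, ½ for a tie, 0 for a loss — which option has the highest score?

Basilico: beats Nori; loses to Bombay Grill, El Patio, Saffron, and La Cantina → score 1.
Bombay Grill: beats Basilico, El Patio, Nori, Saffron, and La Cantina → score 5.
El Patio: beats Basilico, Nori, and Saffron; loses to Bombay Grill and La Cantina → score 3.
Nori: loses to Basilico, Bombay Grill, El Patio, Saffron, and La Cantina → score 0.
Saffron: beats Basilico and Nori; loses to Bombay Grill, El Patio, and La Cantina → score 2.
La Cantina: beats Basilico, El Patio, Nori, and Saffron; loses to Bombay Grill → score 4.
Bombay Grill has the best pairwise record.

Bombay Grill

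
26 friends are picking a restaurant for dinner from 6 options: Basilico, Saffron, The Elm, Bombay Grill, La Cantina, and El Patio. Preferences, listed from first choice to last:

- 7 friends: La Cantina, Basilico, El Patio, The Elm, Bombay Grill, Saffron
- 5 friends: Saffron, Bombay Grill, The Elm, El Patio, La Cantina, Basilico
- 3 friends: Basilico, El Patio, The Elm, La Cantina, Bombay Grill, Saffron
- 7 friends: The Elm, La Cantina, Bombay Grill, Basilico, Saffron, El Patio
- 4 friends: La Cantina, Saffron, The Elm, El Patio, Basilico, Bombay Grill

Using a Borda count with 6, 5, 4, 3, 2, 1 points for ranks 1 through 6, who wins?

La Cantina

Basilico: 7·5 + 5·1 + 3·6 + 7·3 + 4·2 = 87
Saffron: 7·1 + 5·6 + 3·1 + 7·2 + 4·5 = 74
The Elm: 7·3 + 5·4 + 3·4 + 7·6 + 4·4 = 111
Bombay Grill: 7·2 + 5·5 + 3·2 + 7·4 + 4·1 = 77
La Cantina: 7·6 + 5·2 + 3·3 + 7·5 + 4·6 = 120
El Patio: 7·4 + 5·3 + 3·5 + 7·1 + 4·3 = 77
La Cantina has the highest Borda score (120).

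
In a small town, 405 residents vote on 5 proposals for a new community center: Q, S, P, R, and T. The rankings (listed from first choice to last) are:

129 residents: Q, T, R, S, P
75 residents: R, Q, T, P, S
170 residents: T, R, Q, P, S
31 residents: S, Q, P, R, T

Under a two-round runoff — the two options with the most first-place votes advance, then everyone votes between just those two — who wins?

Q

Round 1 first-place votes: Q 129, S 31, P 0, R 75, T 170.
T and Q advance.
Runoff: T is preferred to Q by 170 voters; Q by 235.
Q wins the runoff.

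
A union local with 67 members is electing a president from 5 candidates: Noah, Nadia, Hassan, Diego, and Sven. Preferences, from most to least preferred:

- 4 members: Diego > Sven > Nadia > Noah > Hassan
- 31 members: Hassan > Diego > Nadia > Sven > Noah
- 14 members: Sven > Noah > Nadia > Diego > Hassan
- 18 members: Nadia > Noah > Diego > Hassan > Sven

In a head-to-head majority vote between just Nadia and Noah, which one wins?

Voters preferring Nadia to Noah: 53; preferring Noah to Nadia: 14.
Nadia wins the head-to-head.

Nadia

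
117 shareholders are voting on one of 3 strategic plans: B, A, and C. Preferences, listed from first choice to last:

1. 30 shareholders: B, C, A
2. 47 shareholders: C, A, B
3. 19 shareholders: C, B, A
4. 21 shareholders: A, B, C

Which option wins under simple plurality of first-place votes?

First-place votes: B 30, A 21, C 66.
C has the most first-place votes.

C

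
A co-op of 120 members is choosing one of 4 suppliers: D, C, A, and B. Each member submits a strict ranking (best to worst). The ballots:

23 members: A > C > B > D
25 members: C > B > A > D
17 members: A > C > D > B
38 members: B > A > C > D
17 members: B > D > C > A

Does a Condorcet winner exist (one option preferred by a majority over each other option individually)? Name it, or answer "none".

none

Checking pairwise contests:
C beats D 103–17.
A beats C 78–42.
B beats A 80–40.
C beats B 65–55.
Every option loses at least one head-to-head, so there is no Condorcet winner.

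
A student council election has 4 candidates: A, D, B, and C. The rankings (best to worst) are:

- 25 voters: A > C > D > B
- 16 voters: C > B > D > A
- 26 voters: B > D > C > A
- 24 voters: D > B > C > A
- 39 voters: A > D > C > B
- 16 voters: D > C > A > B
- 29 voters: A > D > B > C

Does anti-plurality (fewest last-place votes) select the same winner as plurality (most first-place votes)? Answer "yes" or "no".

no

Anti-plurality — last-place votes: A 66, D 0, B 80, C 29. Winner: D.
Plurality — first-place votes: A 93, D 40, B 26, C 16. Winner: A.
The two methods disagree.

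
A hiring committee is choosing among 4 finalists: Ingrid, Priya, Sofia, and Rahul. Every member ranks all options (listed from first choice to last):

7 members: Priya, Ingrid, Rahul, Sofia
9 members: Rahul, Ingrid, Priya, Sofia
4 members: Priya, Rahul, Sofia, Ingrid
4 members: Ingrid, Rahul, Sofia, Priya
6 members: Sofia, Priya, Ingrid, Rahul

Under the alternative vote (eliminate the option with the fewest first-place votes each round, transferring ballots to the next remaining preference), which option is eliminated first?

Round 1: Ingrid 4, Priya 11, Sofia 6, Rahul 9. Eliminate Ingrid.

Ingrid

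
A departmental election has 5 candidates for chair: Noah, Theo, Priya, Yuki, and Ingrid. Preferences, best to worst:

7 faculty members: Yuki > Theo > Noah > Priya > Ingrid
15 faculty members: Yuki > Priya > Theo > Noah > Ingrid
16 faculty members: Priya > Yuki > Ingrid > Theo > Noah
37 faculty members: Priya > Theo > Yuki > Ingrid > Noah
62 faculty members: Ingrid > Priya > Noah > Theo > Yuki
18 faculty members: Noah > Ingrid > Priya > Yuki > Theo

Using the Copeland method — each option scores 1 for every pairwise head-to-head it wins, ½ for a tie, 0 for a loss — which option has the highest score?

Noah: beats Theo and Yuki; loses to Priya and Ingrid → score 2.
Theo: beats Yuki; loses to Noah, Priya, and Ingrid → score 1.
Priya: beats Noah, Theo, and Yuki; loses to Ingrid → score 3.
Yuki: loses to Noah, Theo, Priya, and Ingrid → score 0.
Ingrid: beats Noah, Theo, Priya, and Yuki → score 4.
Ingrid has the best pairwise record.

Ingrid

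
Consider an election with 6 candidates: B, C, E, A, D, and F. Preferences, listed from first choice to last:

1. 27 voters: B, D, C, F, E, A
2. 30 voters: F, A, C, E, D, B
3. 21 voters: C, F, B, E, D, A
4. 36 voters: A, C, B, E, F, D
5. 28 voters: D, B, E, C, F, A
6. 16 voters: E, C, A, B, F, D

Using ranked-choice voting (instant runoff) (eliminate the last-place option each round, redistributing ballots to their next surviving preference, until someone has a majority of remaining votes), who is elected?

A

Round 1: B 27, C 21, E 16, A 36, D 28, F 30. Eliminate E.
Round 2: B 27, C 37, A 36, D 28, F 30. Eliminate B.
Round 3: C 37, A 36, D 55, F 30. Eliminate F.
Round 4: C 37, A 66, D 55. Eliminate C.
Round 5: A 82, D 76. A has a majority.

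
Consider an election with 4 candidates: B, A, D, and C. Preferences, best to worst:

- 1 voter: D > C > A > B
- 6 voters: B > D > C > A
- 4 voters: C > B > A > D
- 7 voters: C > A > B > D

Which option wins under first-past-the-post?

C

First-place votes: B 6, A 0, D 1, C 11.
C has the most first-place votes.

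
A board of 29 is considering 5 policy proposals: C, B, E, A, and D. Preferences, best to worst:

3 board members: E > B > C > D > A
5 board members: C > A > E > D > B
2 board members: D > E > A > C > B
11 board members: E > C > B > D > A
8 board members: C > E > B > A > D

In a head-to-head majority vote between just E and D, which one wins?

Voters preferring E to D: 27; preferring D to E: 2.
E wins the head-to-head.

E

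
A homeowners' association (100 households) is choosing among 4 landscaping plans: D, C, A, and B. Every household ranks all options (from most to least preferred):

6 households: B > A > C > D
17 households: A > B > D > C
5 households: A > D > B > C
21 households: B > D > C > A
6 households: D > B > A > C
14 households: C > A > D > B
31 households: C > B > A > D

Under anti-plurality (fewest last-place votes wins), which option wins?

B

Last-place votes: D 37, C 28, A 21, B 14.
B is ranked last by the fewest voters, so B wins.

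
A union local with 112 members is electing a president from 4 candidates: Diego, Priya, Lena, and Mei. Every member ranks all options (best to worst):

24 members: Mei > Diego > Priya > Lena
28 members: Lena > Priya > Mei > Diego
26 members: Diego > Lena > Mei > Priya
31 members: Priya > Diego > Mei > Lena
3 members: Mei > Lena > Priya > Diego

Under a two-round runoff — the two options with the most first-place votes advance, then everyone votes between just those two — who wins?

Lena

Round 1 first-place votes: Diego 26, Priya 31, Lena 28, Mei 27.
Priya and Lena advance.
Runoff: Priya is preferred to Lena by 55 voters; Lena by 57.
Lena wins the runoff.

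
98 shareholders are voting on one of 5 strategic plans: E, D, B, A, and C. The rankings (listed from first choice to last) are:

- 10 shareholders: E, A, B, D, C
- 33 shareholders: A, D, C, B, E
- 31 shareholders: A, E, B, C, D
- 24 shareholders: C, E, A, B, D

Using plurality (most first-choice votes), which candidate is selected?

First-place votes: E 10, D 0, B 0, A 64, C 24.
A has the most first-place votes.

A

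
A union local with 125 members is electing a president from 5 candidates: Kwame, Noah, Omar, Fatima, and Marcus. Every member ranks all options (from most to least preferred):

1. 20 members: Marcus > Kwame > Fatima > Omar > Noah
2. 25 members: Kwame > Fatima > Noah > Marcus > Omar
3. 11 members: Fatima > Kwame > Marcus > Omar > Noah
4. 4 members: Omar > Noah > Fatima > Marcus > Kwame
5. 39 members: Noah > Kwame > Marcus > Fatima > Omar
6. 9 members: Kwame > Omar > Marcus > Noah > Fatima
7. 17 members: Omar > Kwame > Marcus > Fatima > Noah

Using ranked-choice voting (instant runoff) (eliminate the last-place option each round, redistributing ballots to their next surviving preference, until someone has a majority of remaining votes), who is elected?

Kwame

Round 1: Kwame 34, Noah 39, Omar 21, Fatima 11, Marcus 20. Eliminate Fatima.
Round 2: Kwame 45, Noah 39, Omar 21, Marcus 20. Eliminate Marcus.
Round 3: Kwame 65, Noah 39, Omar 21. Kwame has a majority.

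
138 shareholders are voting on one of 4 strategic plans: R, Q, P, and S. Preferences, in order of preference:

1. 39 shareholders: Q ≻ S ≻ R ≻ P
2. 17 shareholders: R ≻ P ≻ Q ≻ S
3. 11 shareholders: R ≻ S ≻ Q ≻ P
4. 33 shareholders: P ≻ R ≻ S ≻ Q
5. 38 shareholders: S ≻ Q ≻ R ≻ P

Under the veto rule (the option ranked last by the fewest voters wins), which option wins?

Last-place votes: R 0, Q 33, P 88, S 17.
R is ranked last by the fewest voters, so R wins.

R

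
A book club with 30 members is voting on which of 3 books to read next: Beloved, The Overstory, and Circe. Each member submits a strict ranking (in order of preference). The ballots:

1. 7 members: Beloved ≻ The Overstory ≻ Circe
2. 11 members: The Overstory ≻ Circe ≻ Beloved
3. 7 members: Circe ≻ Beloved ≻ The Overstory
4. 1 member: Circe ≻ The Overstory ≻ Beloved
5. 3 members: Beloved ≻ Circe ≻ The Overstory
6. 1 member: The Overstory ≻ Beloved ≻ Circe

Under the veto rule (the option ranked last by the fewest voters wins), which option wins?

Circe

Last-place votes: Beloved 12, The Overstory 10, Circe 8.
Circe is ranked last by the fewest voters, so Circe wins.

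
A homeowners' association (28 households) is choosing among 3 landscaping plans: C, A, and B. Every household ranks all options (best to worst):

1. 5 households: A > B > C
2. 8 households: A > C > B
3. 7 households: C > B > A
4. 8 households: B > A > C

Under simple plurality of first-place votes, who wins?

First-place votes: C 7, A 13, B 8.
A has the most first-place votes.

A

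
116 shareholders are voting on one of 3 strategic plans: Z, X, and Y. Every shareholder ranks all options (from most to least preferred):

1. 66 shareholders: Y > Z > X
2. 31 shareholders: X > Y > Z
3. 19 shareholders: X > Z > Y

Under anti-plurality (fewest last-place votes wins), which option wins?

Y

Last-place votes: Z 31, X 66, Y 19.
Y is ranked last by the fewest voters, so Y wins.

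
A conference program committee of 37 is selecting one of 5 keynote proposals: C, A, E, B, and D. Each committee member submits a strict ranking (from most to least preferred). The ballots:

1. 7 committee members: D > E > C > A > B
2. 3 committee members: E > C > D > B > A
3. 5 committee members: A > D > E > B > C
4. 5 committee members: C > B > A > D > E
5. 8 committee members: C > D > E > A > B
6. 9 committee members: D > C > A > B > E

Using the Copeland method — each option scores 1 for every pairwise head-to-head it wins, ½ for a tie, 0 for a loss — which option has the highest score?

D

C: beats A, E, and B; loses to D → score 3.
A: beats E and B; loses to C and D → score 2.
E: beats B; loses to C, A, and D → score 1.
B: loses to C, A, E, and D → score 0.
D: beats C, A, E, and B → score 4.
D has the best pairwise record.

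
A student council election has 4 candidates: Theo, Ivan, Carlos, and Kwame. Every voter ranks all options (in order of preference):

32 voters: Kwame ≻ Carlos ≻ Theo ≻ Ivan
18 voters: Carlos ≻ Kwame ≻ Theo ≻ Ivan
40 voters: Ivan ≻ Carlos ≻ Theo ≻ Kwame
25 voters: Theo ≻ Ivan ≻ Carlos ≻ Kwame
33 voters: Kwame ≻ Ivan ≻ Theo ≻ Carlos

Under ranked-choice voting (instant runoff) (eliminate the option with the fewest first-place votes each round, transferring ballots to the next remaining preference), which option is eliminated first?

Round 1: Theo 25, Ivan 40, Carlos 18, Kwame 65. Eliminate Carlos.

Carlos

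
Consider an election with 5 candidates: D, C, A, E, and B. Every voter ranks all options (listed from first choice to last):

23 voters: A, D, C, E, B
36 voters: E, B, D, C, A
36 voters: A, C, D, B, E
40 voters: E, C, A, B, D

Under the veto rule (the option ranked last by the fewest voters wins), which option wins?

C

Last-place votes: D 40, C 0, A 36, E 36, B 23.
C is ranked last by the fewest voters, so C wins.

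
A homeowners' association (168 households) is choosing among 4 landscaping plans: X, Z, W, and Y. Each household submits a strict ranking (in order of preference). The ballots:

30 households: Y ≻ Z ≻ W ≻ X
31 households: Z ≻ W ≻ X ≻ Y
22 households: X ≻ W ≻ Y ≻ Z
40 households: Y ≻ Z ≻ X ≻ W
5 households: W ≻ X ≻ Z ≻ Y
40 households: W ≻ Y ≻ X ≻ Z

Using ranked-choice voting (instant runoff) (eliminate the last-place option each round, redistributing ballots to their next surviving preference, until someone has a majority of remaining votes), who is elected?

Round 1: X 22, Z 31, W 45, Y 70. Eliminate X.
Round 2: Z 31, W 67, Y 70. Eliminate Z.
Round 3: W 98, Y 70. W has a majority.

W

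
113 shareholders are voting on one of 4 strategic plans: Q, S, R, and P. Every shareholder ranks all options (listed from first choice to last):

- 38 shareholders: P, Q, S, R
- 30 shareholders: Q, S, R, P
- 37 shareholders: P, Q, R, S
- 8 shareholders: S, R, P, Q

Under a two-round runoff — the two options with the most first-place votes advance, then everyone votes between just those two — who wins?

P

Round 1 first-place votes: Q 30, S 8, R 0, P 75.
P and Q advance.
Runoff: P is preferred to Q by 83 voters; Q by 30.
P wins the runoff.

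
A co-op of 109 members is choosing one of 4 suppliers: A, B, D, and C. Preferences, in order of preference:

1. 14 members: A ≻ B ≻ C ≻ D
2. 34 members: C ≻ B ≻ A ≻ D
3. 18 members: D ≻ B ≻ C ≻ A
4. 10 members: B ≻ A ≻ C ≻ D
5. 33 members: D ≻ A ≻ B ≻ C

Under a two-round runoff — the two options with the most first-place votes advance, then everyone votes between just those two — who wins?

C

Round 1 first-place votes: A 14, B 10, D 51, C 34.
D and C advance.
Runoff: D is preferred to C by 51 voters; C by 58.
C wins the runoff.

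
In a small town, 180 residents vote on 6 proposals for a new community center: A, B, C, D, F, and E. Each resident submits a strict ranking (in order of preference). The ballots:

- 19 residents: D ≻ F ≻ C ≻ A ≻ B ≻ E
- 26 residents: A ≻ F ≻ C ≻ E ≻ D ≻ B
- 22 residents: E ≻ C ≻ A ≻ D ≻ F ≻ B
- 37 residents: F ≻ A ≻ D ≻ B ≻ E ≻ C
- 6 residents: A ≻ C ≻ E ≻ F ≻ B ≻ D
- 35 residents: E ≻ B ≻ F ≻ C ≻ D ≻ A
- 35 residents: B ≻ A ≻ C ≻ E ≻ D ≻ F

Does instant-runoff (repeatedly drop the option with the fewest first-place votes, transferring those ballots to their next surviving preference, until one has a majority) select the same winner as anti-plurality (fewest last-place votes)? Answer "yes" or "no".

no

Instant-runoff — R1 A 32, B 35, C 0, D 19, F 37, E 57 (C out); R2 A 32, B 35, D 19, F 37, E 57 (D out); R3 A 32, B 35, F 56, E 57 (A out); R4 B 35, F 82, E 63 (B out); R5 F 82, E 98 (E winner). Winner: E.
Anti-plurality — last-place votes: A 35, B 48, C 37, D 6, F 35, E 19. Winner: D.
The two methods disagree.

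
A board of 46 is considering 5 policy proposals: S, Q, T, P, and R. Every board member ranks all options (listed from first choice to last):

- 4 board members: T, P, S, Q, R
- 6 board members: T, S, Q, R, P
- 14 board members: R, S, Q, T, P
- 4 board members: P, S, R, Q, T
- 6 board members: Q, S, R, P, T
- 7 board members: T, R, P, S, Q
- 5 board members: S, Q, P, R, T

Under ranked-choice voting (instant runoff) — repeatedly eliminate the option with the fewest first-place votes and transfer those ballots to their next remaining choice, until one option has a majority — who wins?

S

Round 1: S 5, Q 6, T 17, P 4, R 14. Eliminate P.
Round 2: S 9, Q 6, T 17, R 14. Eliminate Q.
Round 3: S 15, T 17, R 14. Eliminate R.
Round 4: S 29, T 17. S has a majority.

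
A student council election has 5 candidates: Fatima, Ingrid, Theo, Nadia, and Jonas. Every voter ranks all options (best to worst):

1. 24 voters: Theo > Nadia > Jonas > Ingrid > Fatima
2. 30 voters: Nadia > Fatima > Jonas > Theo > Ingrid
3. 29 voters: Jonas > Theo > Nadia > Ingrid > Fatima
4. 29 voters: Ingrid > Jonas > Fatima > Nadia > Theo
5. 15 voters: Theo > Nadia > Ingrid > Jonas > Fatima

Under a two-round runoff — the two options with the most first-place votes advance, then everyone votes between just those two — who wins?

Theo

Round 1 first-place votes: Fatima 0, Ingrid 29, Theo 39, Nadia 30, Jonas 29.
Theo and Nadia advance.
Runoff: Theo is preferred to Nadia by 68 voters; Nadia by 59.
Theo wins the runoff.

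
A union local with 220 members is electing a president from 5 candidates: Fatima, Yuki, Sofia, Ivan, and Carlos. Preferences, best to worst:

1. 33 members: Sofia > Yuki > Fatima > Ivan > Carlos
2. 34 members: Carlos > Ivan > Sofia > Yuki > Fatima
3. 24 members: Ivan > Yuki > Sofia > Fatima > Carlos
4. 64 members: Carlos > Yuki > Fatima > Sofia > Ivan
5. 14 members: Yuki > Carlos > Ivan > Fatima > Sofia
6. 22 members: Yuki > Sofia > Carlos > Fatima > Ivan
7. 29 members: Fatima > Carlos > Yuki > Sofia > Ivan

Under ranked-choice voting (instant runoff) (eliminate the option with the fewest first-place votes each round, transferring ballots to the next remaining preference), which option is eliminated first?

Ivan

Round 1: Fatima 29, Yuki 36, Sofia 33, Ivan 24, Carlos 98. Eliminate Ivan.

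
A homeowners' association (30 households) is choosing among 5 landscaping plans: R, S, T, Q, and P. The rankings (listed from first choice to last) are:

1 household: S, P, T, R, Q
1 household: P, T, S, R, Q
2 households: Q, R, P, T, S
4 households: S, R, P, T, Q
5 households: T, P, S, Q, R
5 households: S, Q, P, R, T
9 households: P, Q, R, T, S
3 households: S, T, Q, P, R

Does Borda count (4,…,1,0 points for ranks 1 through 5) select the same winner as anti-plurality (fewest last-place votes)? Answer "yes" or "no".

yes

Borda — scores: R 43, S 64, T 49, Q 61, P 83. Winner: P.
Anti-plurality — last-place votes: R 8, S 11, T 5, Q 6, P 0. Winner: P.
The two methods agree.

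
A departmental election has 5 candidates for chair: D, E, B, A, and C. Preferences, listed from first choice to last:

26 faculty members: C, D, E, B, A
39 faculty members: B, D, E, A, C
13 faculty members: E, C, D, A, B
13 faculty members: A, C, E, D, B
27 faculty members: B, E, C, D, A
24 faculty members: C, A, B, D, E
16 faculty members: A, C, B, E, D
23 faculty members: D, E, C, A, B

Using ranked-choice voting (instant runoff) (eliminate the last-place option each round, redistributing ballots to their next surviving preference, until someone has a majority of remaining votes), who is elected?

C

Round 1: D 23, E 13, B 66, A 29, C 50. Eliminate E.
Round 2: D 23, B 66, A 29, C 63. Eliminate D.
Round 3: B 66, A 29, C 86. Eliminate A.
Round 4: B 66, C 115. C has a majority.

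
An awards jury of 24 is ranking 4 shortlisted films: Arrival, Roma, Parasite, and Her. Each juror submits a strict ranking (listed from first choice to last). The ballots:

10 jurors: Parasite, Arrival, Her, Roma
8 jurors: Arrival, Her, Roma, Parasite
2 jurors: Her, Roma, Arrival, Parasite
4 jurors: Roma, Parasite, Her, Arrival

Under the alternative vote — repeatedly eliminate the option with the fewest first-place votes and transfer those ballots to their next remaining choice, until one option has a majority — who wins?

Parasite

Round 1: Arrival 8, Roma 4, Parasite 10, Her 2. Eliminate Her.
Round 2: Arrival 8, Roma 6, Parasite 10. Eliminate Roma.
Round 3: Arrival 10, Parasite 14. Parasite has a majority.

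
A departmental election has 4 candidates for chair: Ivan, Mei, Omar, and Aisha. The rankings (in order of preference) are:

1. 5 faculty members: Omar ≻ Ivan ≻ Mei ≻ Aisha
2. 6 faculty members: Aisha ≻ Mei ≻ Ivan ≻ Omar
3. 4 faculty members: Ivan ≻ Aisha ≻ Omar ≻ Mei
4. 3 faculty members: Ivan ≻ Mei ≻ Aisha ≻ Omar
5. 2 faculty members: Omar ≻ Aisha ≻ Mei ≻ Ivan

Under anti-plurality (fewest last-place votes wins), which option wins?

Last-place votes: Ivan 2, Mei 4, Omar 9, Aisha 5.
Ivan is ranked last by the fewest voters, so Ivan wins.

Ivan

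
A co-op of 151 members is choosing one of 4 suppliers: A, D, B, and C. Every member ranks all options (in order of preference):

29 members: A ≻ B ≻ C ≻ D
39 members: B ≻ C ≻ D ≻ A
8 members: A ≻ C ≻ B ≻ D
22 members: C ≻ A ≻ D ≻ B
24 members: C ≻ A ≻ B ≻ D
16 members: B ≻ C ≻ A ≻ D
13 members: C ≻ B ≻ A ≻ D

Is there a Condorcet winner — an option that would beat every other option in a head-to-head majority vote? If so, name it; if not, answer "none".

Checking pairwise contests:
C beats A 114–37.
A beats D 112–39.
A beats B 83–68.
B beats C 84–67.
Every option loses at least one head-to-head, so there is no Condorcet winner.

none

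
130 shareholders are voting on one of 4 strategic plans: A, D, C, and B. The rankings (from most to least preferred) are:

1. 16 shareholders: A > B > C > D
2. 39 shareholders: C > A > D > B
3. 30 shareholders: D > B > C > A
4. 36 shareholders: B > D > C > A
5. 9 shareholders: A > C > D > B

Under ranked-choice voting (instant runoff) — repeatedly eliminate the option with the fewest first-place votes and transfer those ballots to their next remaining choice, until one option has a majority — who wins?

Round 1: A 25, D 30, C 39, B 36. Eliminate A.
Round 2: D 30, C 48, B 52. Eliminate D.
Round 3: C 48, B 82. B has a majority.

B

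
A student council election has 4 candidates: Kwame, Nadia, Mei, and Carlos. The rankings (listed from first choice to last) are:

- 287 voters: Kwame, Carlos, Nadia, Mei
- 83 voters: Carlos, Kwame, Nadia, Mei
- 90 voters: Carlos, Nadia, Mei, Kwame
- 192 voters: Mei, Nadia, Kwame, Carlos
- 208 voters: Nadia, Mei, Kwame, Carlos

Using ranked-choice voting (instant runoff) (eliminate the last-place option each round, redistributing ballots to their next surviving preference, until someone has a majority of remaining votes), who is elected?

Nadia

Round 1: Kwame 287, Nadia 208, Mei 192, Carlos 173. Eliminate Carlos.
Round 2: Kwame 370, Nadia 298, Mei 192. Eliminate Mei.
Round 3: Kwame 370, Nadia 490. Nadia has a majority.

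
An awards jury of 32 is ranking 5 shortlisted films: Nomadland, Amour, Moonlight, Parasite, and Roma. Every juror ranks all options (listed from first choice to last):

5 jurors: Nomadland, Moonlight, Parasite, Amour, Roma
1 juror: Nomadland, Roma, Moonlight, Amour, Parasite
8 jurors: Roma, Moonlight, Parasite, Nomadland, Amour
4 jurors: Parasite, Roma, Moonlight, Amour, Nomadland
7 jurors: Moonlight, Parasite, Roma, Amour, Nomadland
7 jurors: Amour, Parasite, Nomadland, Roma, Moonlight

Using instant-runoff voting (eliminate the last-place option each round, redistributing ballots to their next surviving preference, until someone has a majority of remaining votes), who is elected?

Roma

Round 1: Nomadland 6, Amour 7, Moonlight 7, Parasite 4, Roma 8. Eliminate Parasite.
Round 2: Nomadland 6, Amour 7, Moonlight 7, Roma 12. Eliminate Nomadland.
Round 3: Amour 7, Moonlight 12, Roma 13. Eliminate Amour.
Round 4: Moonlight 12, Roma 20. Roma has a majority.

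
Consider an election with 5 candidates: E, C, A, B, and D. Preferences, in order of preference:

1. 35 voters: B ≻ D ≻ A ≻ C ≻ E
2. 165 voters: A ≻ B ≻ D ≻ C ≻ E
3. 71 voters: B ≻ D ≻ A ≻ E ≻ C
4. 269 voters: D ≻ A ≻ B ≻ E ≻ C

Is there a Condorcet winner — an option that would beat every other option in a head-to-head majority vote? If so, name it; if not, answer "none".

none

Checking pairwise contests:
A beats E 540–0.
E beats C 340–200.
D beats A 375–165.
A beats B 434–106.
B beats D 271–269.
Every option loses at least one head-to-head, so there is no Condorcet winner.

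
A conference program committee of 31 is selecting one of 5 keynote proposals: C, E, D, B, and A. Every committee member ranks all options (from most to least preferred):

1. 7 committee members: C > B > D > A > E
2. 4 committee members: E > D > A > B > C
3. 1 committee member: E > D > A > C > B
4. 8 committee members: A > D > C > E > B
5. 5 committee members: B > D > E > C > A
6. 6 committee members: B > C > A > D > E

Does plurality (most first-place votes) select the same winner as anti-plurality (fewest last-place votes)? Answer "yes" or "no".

Plurality — first-place votes: C 7, E 5, D 0, B 11, A 8. Winner: B.
Anti-plurality — last-place votes: C 4, E 13, D 0, B 9, A 5. Winner: D.
The two methods disagree.

no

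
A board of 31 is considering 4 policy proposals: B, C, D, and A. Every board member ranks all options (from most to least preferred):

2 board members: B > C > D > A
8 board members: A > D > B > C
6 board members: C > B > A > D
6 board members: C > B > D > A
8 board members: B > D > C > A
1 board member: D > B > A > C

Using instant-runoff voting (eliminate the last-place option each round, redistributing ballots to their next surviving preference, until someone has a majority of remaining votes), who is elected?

Round 1: B 10, C 12, D 1, A 8. Eliminate D.
Round 2: B 11, C 12, A 8. Eliminate A.
Round 3: B 19, C 12. B has a majority.

B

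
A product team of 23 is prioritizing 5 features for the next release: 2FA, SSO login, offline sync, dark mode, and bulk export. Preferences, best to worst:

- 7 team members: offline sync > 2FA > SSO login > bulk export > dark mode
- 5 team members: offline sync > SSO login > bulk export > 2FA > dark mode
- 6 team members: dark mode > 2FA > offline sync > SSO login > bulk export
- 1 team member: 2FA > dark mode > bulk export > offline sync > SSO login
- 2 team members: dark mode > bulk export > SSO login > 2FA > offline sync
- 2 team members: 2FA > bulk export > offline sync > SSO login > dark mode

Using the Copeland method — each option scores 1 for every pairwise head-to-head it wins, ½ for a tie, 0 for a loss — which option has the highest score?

2FA: beats SSO login, dark mode, and bulk export; loses to offline sync → score 3.
SSO login: beats dark mode and bulk export; loses to 2FA and offline sync → score 2.
offline sync: beats 2FA, SSO login, dark mode, and bulk export → score 4.
dark mode: loses to 2FA, SSO login, offline sync, and bulk export → score 0.
bulk export: beats dark mode; loses to 2FA, SSO login, and offline sync → score 1.
offline sync has the best pairwise record.

offline sync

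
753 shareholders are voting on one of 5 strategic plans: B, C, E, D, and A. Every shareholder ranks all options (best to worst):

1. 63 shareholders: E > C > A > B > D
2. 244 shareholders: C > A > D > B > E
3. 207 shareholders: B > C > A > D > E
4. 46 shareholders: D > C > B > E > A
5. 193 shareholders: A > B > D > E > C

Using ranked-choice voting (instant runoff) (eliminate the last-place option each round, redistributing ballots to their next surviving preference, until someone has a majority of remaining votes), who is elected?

Round 1: B 207, C 244, E 63, D 46, A 193. Eliminate D.
Round 2: B 207, C 290, E 63, A 193. Eliminate E.
Round 3: B 207, C 353, A 193. Eliminate A.
Round 4: B 400, C 353. B has a majority.

B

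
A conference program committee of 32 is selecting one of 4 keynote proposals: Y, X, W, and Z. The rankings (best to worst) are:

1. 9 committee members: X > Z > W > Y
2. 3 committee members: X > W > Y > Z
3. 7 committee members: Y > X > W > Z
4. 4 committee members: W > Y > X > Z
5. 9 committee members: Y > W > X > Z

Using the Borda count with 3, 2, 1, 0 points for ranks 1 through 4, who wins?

Y: 9·0 + 3·1 + 7·3 + 4·2 + 9·3 = 59
X: 9·3 + 3·3 + 7·2 + 4·1 + 9·1 = 63
W: 9·1 + 3·2 + 7·1 + 4·3 + 9·2 = 52
Z: 9·2 + 3·0 + 7·0 + 4·0 + 9·0 = 18
X has the highest Borda score (63).

X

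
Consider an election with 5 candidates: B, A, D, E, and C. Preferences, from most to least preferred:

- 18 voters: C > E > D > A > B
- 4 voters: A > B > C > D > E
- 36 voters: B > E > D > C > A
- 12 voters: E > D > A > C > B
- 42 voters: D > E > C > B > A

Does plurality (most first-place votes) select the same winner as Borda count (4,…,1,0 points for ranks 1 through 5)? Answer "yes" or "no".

Plurality — first-place votes: B 36, A 4, D 42, E 12, C 18. Winner: D.
Borda — scores: B 198, A 58, D 316, E 336, C 212. Winner: E.
The two methods disagree.

no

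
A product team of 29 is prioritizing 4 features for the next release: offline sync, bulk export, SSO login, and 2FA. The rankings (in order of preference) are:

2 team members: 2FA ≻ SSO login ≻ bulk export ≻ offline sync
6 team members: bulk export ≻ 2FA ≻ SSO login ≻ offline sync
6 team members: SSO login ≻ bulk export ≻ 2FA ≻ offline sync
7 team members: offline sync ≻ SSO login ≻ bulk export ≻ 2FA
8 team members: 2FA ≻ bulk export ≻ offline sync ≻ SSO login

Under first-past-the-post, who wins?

First-place votes: offline sync 7, bulk export 6, SSO login 6, 2FA 10.
2FA has the most first-place votes.

2FA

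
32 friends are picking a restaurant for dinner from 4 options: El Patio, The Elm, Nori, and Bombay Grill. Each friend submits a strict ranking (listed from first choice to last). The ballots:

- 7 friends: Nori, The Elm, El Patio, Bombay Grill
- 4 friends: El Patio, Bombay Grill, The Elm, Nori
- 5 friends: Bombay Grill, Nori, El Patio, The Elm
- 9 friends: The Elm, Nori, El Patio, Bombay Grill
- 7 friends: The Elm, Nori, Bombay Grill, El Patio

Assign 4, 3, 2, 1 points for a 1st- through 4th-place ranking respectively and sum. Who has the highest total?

El Patio: 7·2 + 4·4 + 5·2 + 9·2 + 7·1 = 65
The Elm: 7·3 + 4·2 + 5·1 + 9·4 + 7·4 = 98
Nori: 7·4 + 4·1 + 5·3 + 9·3 + 7·3 = 95
Bombay Grill: 7·1 + 4·3 + 5·4 + 9·1 + 7·2 = 62
The Elm has the highest Borda score (98).

The Elm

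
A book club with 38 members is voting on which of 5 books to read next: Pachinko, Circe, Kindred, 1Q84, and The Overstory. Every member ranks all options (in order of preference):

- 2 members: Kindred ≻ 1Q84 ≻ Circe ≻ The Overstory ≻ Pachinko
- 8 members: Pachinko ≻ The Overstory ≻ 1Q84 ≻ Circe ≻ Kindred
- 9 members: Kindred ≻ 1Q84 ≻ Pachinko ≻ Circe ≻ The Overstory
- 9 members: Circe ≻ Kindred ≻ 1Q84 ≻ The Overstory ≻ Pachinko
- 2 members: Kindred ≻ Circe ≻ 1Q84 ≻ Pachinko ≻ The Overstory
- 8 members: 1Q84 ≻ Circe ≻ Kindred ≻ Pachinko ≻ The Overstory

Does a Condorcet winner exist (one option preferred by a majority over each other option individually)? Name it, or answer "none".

none

Checking pairwise contests:
Circe beats Pachinko 21–17.
1Q84 beats Circe 27–11.
Circe beats Kindred 25–13.
Kindred beats 1Q84 22–16.
Pachinko beats The Overstory 27–11.
Every option loses at least one head-to-head, so there is no Condorcet winner.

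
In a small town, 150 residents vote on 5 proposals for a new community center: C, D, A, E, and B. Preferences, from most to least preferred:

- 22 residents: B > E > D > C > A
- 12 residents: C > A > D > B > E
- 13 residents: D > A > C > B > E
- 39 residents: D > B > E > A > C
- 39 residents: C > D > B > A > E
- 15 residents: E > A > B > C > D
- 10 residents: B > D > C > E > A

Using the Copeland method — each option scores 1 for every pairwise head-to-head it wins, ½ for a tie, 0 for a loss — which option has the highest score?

D

C: beats A; loses to D, E, and B → score 1.
D: beats C, A, E, and B → score 4.
A: loses to C, D, E, and B → score 0.
E: beats C and A; loses to D and B → score 2.
B: beats C, A, and E; loses to D → score 3.
D has the best pairwise record.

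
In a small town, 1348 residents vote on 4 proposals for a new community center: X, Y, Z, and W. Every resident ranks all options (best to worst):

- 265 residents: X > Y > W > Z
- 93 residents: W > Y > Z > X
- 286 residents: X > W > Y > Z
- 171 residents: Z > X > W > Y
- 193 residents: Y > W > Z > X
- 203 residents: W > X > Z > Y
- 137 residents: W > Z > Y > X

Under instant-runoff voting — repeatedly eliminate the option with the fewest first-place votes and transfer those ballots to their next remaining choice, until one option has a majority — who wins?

X

Round 1: X 551, Y 193, Z 171, W 433. Eliminate Z.
Round 2: X 722, Y 193, W 433. X has a majority.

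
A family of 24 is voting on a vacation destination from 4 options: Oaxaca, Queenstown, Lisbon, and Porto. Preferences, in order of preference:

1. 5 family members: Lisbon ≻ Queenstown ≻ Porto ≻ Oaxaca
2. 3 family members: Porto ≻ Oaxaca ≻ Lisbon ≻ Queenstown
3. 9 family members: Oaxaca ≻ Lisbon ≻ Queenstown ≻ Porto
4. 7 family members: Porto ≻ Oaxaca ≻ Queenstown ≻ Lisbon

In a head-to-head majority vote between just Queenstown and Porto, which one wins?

Voters preferring Queenstown to Porto: 14; preferring Porto to Queenstown: 10.
Queenstown wins the head-to-head.

Queenstown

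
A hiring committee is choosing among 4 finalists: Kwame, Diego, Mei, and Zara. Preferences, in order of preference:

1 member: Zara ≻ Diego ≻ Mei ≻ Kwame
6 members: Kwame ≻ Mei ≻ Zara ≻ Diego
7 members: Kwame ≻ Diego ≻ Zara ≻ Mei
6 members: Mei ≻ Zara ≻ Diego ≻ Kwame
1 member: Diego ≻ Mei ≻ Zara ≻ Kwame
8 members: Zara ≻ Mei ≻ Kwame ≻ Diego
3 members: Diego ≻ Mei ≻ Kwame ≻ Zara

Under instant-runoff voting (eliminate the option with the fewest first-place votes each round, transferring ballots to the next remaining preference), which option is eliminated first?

Diego

Round 1: Kwame 13, Diego 4, Mei 6, Zara 9. Eliminate Diego.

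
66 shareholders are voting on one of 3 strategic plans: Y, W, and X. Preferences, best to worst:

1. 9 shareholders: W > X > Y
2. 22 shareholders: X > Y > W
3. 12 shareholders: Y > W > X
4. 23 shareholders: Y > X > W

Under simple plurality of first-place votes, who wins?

First-place votes: Y 35, W 9, X 22.
Y has the most first-place votes.

Y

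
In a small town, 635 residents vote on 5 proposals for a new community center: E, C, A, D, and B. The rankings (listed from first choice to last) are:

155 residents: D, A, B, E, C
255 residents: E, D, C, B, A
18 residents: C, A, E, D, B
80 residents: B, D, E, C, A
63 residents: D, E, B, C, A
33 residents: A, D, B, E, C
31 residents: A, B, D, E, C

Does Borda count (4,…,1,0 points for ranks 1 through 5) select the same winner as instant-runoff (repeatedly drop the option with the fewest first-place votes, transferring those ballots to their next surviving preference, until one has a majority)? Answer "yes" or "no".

yes

Borda — scores: E 1624, C 725, A 775, D 2056, B 1170. Winner: D.
Instant-runoff — R1 E 255, C 18, A 64, D 218, B 80 (C out); R2 E 255, A 82, D 218, B 80 (B out); R3 E 255, A 82, D 298 (A out); R4 E 273, D 362 (D winner). Winner: D.
The two methods agree.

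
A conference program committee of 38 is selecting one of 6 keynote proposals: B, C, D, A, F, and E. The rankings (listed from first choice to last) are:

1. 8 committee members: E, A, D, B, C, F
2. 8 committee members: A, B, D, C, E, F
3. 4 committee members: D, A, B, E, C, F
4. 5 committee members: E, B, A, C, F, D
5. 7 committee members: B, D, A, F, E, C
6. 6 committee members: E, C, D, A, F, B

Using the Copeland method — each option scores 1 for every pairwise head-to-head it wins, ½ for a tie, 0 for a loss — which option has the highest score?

B: beats C, D, and F; ties E; loses to A → score 3.5.
C: beats F; loses to B, D, A, and E → score 1.
D: beats C and F; ties E; loses to B and A → score 2.5.
A: beats B, C, D, and F; ties E → score 4.5.
F: loses to B, C, D, A, and E → score 0.
E: beats C and F; ties B, D, and A → score 3.5.
A has the best pairwise record.

A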